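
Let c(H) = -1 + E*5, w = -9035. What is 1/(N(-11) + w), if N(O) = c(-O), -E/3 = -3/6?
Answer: -2/18057 ≈ -0.00011076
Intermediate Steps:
E = 3/2 (E = -(-9)/6 = -3*(-½) = 3/2 ≈ 1.5000)
c(H) = 13/2 (c(H) = -1 + (3/2)*5 = -1 + 15/2 = 13/2)
N(O) = 13/2
1/(N(-11) + w) = 1/(13/2 - 9035) = 1/(-18057/2) = -2/18057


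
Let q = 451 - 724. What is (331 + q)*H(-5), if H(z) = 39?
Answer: 2262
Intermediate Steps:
q = -273
(331 + q)*H(-5) = (331 - 273)*39 = 58*39 = 2262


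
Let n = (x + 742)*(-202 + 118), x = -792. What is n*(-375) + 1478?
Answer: -1573522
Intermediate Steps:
n = 4200 (n = (-792 + 742)*(-202 + 118) = -50*(-84) = 4200)
n*(-375) + 1478 = 4200*(-375) + 1478 = -1575000 + 1478 = -1573522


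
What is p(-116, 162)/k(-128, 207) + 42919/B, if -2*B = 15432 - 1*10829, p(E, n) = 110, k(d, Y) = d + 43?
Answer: -1560512/78251 ≈ -19.942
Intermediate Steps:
k(d, Y) = 43 + d
B = -4603/2 (B = -(15432 - 1*10829)/2 = -(15432 - 10829)/2 = -1/2*4603 = -4603/2 ≈ -2301.5)
p(-116, 162)/k(-128, 207) + 42919/B = 110/(43 - 128) + 42919/(-4603/2) = 110/(-85) + 42919*(-2/4603) = 110*(-1/85) - 85838/4603 = -22/17 - 85838/4603 = -1560512/78251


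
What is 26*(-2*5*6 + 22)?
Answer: -988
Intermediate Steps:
26*(-2*5*6 + 22) = 26*(-10*6 + 22) = 26*(-60 + 22) = 26*(-38) = -988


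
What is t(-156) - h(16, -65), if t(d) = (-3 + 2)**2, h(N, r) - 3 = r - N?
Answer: 79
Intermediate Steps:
h(N, r) = 3 + r - N (h(N, r) = 3 + (r - N) = 3 + r - N)
t(d) = 1 (t(d) = (-1)**2 = 1)
t(-156) - h(16, -65) = 1 - (3 - 65 - 1*16) = 1 - (3 - 65 - 16) = 1 - 1*(-78) = 1 + 78 = 79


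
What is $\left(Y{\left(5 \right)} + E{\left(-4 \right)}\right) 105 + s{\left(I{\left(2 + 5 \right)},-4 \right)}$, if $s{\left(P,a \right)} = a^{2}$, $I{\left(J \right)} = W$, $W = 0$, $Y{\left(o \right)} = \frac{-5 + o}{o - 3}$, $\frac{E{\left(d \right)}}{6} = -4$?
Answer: $-2504$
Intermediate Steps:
$E{\left(d \right)} = -24$ ($E{\left(d \right)} = 6 \left(-4\right) = -24$)
$Y{\left(o \right)} = \frac{-5 + o}{-3 + o}$
$I{\left(J \right)} = 0$
$\left(Y{\left(5 \right)} + E{\left(-4 \right)}\right) 105 + s{\left(I{\left(2 + 5 \right)},-4 \right)} = \left(\frac{-5 + 5}{-3 + 5} - 24\right) 105 + \left(-4\right)^{2} = \left(\frac{1}{2} \cdot 0 - 24\right) 105 + 16 = \left(0 - 24\right) 105 + 16 = \left(-24\right) 105 + 16 = -2520 + 16 = -2504$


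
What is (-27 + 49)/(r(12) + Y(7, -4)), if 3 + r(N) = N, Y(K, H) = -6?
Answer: 22/3 ≈ 7.3333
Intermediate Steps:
r(N) = -3 + N
(-27 + 49)/(r(12) + Y(7, -4)) = (-27 + 49)/((-3 + 12) - 6) = 22/(9 - 6) = 22/3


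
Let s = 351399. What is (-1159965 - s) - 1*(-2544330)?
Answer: 1032966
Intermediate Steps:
(-1159965 - s) - 1*(-2544330) = (-1159965 - 1*351399) - 1*(-2544330) = (-1159965 - 351399) + 2544330 = -1511364 + 2544330 = 1032966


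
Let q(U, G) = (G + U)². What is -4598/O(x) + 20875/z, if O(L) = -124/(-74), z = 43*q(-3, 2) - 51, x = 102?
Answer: -1327629/248 ≈ -5353.3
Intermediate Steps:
z = -8 (z = 43*(2 - 3)² - 51 = 43*(-1)² - 51 = 43*1 - 51 = 43 - 51 = -8)
O(L) = 62/37 (O(L) = -124*(-1/74) = 62/37)
-4598/O(x) + 20875/z = -4598/62/37 + 20875/(-8) = -4598*37/62 + 20875*(-⅛) = -85063/31 - 20875/8 = -1327629/248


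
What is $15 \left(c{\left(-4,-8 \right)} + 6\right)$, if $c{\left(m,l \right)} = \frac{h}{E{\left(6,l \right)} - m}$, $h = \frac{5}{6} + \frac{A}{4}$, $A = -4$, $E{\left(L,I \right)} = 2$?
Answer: $\frac{1075}{12} \approx 89.583$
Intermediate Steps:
$h = - \frac{1}{6}$ ($h = \frac{5}{6} - \frac{4}{4} = 5 \cdot \frac{1}{6} - 1 = \frac{5}{6} - 1 = - \frac{1}{6} \approx -0.16667$)
$c{\left(m,l \right)} = - \frac{1}{6 \left(2 - m\right)}$
$15 \left(c{\left(-4,-8 \right)} + 6\right) = 15 \left(\frac{1}{6 \left(-2 - 4\right)} + 6\right) = 15 \left(\frac{1}{6 \left(-6\right)} + 6\right) = 15 \left(\frac{1}{6} \left(- \frac{1}{6}\right) + 6\right) = 15 \left(- \frac{1}{36} + 6\right) = 15 \cdot \frac{215}{36} = \frac{1075}{12}$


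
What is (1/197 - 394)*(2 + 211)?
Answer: -16532421/197 ≈ -83921.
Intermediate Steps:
(1/197 - 394)*(2 + 211) = (1/197 - 394)*213 = -77617/197*213 = -16532421/197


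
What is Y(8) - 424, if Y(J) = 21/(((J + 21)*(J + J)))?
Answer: -196715/464 ≈ -423.95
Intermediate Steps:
Y(J) = 21/(2*J*(21 + J)) (Y(J) = 21/(((21 + J)*(2*J))) = 21/((2*J*(21 + J))) = 21*(1/(2*J*(21 + J))) = 21/(2*J*(21 + J)))
Y(8) - 424 = (21/2)/(8*(21 + 8)) - 424 = (21/2)*(⅛)/29 - 424 = (21/2)*(⅛)*(1/29) - 424 = 21/464 - 424 = -196715/464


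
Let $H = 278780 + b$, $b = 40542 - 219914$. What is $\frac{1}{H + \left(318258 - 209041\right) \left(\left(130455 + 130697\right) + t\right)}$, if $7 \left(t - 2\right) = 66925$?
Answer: $\frac{7}{206967238507} \approx 3.3822 \cdot 10^{-11}$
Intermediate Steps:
$t = \frac{66939}{7}$ ($t = 2 + \frac{1}{7} \cdot 66925 = 2 + \frac{66925}{7} = \frac{66939}{7} \approx 9562.7$)
$b = -179372$
$H = 99408$ ($H = 278780 - 179372 = 99408$)
$\frac{1}{H + \left(318258 - 209041\right) \left(\left(130455 + 130697\right) + t\right)} = \frac{1}{99408 + \left(318258 - 209041\right) \left(\left(130455 + 130697\right) + \frac{66939}{7}\right)} = \frac{1}{99408 + 109217 \left(261152 + \frac{66939}{7}\right)} = \frac{1}{99408 + 109217 \cdot \frac{1895003}{7}} = \frac{1}{99408 + \frac{206966542651}{7}} = \frac{1}{\frac{206967238507}{7}} = \frac{7}{206967238507}$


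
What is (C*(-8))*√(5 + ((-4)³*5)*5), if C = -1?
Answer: 8*I*√1595 ≈ 319.5*I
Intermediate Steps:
(C*(-8))*√(5 + ((-4)³*5)*5) = (-1*(-8))*√(5 + ((-4)³*5)*5) = 8*√(5 - 64*5*5) = 8*√(5 - 320*5) = 8*√(5 - 1600) = 8*√(-1595) = 8*(I*√1595) = 8*I*√1595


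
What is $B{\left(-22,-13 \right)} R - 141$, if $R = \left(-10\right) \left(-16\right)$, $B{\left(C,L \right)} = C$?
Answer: $-3661$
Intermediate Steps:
$R = 160$
$B{\left(-22,-13 \right)} R - 141 = \left(-22\right) 160 - 141 = -3520 - 141 = -3661$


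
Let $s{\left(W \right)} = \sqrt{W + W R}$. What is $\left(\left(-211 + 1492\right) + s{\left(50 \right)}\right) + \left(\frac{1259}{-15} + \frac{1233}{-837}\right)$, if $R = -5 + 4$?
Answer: $\frac{185317}{155} \approx 1195.6$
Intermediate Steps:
$R = -1$
$s{\left(W \right)} = 0$ ($s{\left(W \right)} = \sqrt{W + W \left(-1\right)} = \sqrt{W - W} = \sqrt{0} = 0$)
$\left(\left(-211 + 1492\right) + s{\left(50 \right)}\right) + \left(\frac{1259}{-15} + \frac{1233}{-837}\right) = \left(\left(-211 + 1492\right) + 0\right) + \left(\frac{1259}{-15} + \frac{1233}{-837}\right) = \left(1281 + 0\right) + \left(1259 \left(- \frac{1}{15}\right) + 1233 \left(- \frac{1}{837}\right)\right) = 1281 - \frac{13238}{155} = \frac{185317}{155}$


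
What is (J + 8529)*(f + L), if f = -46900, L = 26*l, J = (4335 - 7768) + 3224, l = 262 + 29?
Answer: -327258880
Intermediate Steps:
l = 291
J = -209 (J = -3433 + 3224 = -209)
L = 7566 (L = 26*291 = 7566)
(J + 8529)*(f + L) = (-209 + 8529)*(-46900 + 7566) = 8320*(-39334) = -327258880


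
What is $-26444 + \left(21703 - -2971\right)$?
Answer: $-1770$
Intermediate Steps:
$-26444 + \left(21703 - -2971\right) = -26444 + \left(21703 + 2971\right) = -26444 + 24674 = -1770$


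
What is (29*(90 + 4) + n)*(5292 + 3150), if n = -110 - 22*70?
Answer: 9083592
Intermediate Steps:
n = -1650 (n = -110 - 1540 = -1650)
(29*(90 + 4) + n)*(5292 + 3150) = (29*(90 + 4) - 1650)*(5292 + 3150) = (29*94 - 1650)*8442 = (2726 - 1650)*8442 = 1076*8442 = 9083592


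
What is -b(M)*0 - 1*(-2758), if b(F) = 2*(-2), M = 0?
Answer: 2758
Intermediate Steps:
b(F) = -4
-b(M)*0 - 1*(-2758) = -(-4)*0 - 1*(-2758) = -1*0 + 2758 = 0 + 2758 = 2758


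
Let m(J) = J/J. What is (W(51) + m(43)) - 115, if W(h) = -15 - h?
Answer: -180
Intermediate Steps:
m(J) = 1
(W(51) + m(43)) - 115 = ((-15 - 1*51) + 1) - 115 = ((-15 - 51) + 1) - 115 = (-66 + 1) - 115 = -65 - 115 = -180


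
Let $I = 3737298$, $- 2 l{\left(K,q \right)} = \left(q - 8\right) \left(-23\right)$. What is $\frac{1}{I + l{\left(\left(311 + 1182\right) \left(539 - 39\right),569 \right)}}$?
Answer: $\frac{2}{7487499} \approx 2.6711 \cdot 10^{-7}$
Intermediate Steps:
$l{\left(K,q \right)} = -92 + \frac{23 q}{2}$ ($l{\left(K,q \right)} = - \frac{\left(q - 8\right) \left(-23\right)}{2} = - \frac{\left(-8 + q\right) \left(-23\right)}{2} = - \frac{184 - 23 q}{2} = -92 + \frac{23 q}{2}$)
$\frac{1}{I + l{\left(\left(311 + 1182\right) \left(539 - 39\right),569 \right)}} = \frac{1}{3737298 + \left(-92 + \frac{23}{2} \cdot 569\right)} = \frac{1}{3737298 + \left(-92 + \frac{13087}{2}\right)} = \frac{1}{3737298 + \frac{12903}{2}} = \frac{1}{\frac{7487499}{2}} = \frac{2}{7487499}$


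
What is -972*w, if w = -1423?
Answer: 1383156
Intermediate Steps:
-972*w = -972*(-1423) = 1383156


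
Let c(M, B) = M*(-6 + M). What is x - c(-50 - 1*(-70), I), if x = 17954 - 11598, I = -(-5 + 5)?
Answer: 6076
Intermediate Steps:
I = 0 (I = -1*0 = 0)
x = 6356
x - c(-50 - 1*(-70), I) = 6356 - (-50 - 1*(-70))*(-6 + (-50 - 1*(-70))) = 6356 - (-50 + 70)*(-6 + (-50 + 70)) = 6356 - 20*(-6 + 20) = 6356 - 20*14 = 6356 - 1*280 = 6356 - 280 = 6076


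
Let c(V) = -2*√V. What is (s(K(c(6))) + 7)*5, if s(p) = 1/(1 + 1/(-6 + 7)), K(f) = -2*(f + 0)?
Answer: 75/2 ≈ 37.500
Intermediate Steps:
K(f) = -2*f
s(p) = ½ (s(p) = 1/(1 + 1/1) = 1/(1 + 1) = 1/2 = ½)
(s(K(c(6))) + 7)*5 = (½ + 7)*5 = (15/2)*5 = 75/2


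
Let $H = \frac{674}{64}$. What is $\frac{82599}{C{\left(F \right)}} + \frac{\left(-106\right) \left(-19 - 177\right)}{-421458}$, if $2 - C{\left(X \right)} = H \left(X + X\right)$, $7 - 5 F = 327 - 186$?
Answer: $\frac{232001601716}{1591636137} \approx 145.76$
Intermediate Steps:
$F = - \frac{134}{5}$ ($F = \frac{7}{5} - \frac{327 - 186}{5} = \frac{7}{5} - \frac{141}{5} = - \frac{134}{5} \approx -26.8$)
$H = \frac{337}{32}$ ($H = 674 \cdot \frac{1}{64} = \frac{337}{32} \approx 10.531$)
$C{\left(X \right)} = 2 - \frac{337 X}{16}$ ($C{\left(X \right)} = 2 - \frac{337 \left(X + X\right)}{32} = 2 - \frac{337 \cdot 2 X}{32} = 2 - \frac{337 X}{16}$)
$\frac{82599}{C{\left(F \right)}} + \frac{\left(-106\right) \left(-19 - 177\right)}{-421458} = \frac{82599}{2 - - \frac{22579}{40}} + \frac{\left(-106\right) \left(-19 - 177\right)}{-421458} = \frac{82599}{2 + \frac{22579}{40}} + \left(-106\right) \left(-196\right) \left(- \frac{1}{421458}\right) = \frac{82599}{\frac{22659}{40}} + 20776 \left(- \frac{1}{421458}\right) = 82599 \cdot \frac{40}{22659} - \frac{10388}{210729} = \frac{1101320}{7553} - \frac{10388}{210729} = \frac{232001601716}{1591636137}$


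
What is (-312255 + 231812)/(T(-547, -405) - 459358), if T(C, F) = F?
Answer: 80443/459763 ≈ 0.17497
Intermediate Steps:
(-312255 + 231812)/(T(-547, -405) - 459358) = (-312255 + 231812)/(-405 - 459358) = -80443/(-459763) = -80443*(-1/459763) = 80443/459763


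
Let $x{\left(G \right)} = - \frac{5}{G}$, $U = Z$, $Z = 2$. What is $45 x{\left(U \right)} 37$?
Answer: $- \frac{8325}{2} \approx -4162.5$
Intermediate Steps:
$U = 2$
$45 x{\left(U \right)} 37 = 45 \left(- \frac{5}{2}\right) 37 = \left(- \frac{225}{2}\right) 37 = - \frac{8325}{2}$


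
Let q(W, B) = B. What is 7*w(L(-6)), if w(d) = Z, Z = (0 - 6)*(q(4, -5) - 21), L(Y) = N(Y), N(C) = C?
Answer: 1092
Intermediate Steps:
L(Y) = Y
Z = 156 (Z = (0 - 6)*(-5 - 21) = -6*(-26) = 156)
w(d) = 156
7*w(L(-6)) = 7*156 = 1092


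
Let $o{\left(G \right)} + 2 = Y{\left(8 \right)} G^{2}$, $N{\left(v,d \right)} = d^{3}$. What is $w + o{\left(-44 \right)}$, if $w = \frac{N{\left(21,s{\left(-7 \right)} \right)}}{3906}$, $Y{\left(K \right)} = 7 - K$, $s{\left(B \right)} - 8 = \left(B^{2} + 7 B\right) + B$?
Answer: $- \frac{7569827}{3906} \approx -1938.0$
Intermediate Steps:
$s{\left(B \right)} = 8 + B^{2} + 8 B$ ($s{\left(B \right)} = 8 + \left(\left(B^{2} + 7 B\right) + B\right) = 8 + \left(B^{2} + 8 B\right) = 8 + B^{2} + 8 B$)
$o{\left(G \right)} = -2 - G^{2}$ ($o{\left(G \right)} = -2 + \left(7 - 8\right) G^{2} = -2 - G^{2}$)
$w = \frac{1}{3906}$ ($w = \frac{\left(8 + \left(-7\right)^{2} + 8 \left(-7\right)\right)^{3}}{3906} = \left(8 + 49 - 56\right)^{3} \cdot \frac{1}{3906} = 1^{3} \cdot \frac{1}{3906} = 1 \cdot \frac{1}{3906} = \frac{1}{3906} \approx 0.00025602$)
$w + o{\left(-44 \right)} = \frac{1}{3906} - 1938 = - \frac{7569827}{3906}$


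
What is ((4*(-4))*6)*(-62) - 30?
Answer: 5922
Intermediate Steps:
((4*(-4))*6)*(-62) - 30 = -16*6*(-62) - 30 = -96*(-62) - 30 = 5952 - 30 = 5922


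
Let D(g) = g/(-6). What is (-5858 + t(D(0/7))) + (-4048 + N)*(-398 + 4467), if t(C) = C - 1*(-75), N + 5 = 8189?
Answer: 16823601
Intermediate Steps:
N = 8184 (N = -5 + 8189 = 8184)
D(g) = -g/6 (D(g) = g*(-⅙) = -g/6)
t(C) = 75 + C (t(C) = C + 75 = 75 + C)
(-5858 + t(D(0/7))) + (-4048 + N)*(-398 + 4467) = (-5858 + (75 - 0/7)) + (-4048 + 8184)*(-398 + 4467) = (-5858 + (75 - 0/7)) + 4136*4069 = (-5858 + (75 - ⅙*0)) + 16829384 = (-5858 + (75 + 0)) + 16829384 = (-5858 + 75) + 16829384 = -5783 + 16829384 = 16823601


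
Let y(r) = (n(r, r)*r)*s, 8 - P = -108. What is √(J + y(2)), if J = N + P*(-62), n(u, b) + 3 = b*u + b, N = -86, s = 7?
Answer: 6*I*√201 ≈ 85.065*I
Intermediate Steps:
P = 116 (P = 8 - 1*(-108) = 8 + 108 = 116)
n(u, b) = -3 + b + b*u (n(u, b) = -3 + (b*u + b) = -3 + (b + b*u) = -3 + b + b*u)
J = -7278 (J = -86 + 116*(-62) = -86 - 7192 = -7278)
y(r) = 7*r*(-3 + r + r²) (y(r) = ((-3 + r + r*r)*r)*7 = ((-3 + r + r²)*r)*7 = (r*(-3 + r + r²))*7 = 7*r*(-3 + r + r²))
√(J + y(2)) = √(-7278 + 7*2*(-3 + 2 + 2²)) = √(-7278 + 7*2*(-3 + 2 + 4)) = √(-7278 + 7*2*3) = √(-7278 + 42) = √(-7236) = 6*I*√201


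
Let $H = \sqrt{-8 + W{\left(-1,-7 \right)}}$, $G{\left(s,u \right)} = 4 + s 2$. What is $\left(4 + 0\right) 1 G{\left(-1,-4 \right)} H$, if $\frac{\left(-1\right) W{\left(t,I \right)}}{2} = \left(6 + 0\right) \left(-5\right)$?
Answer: $16 \sqrt{13} \approx 57.689$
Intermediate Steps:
$G{\left(s,u \right)} = 4 + 2 s$
$W{\left(t,I \right)} = 60$ ($W{\left(t,I \right)} = - 2 \left(6 + 0\right) \left(-5\right) = - 2 \cdot 6 \left(-5\right) = \left(-2\right) \left(-30\right) = 60$)
$H = 2 \sqrt{13}$ ($H = \sqrt{-8 + 60} = \sqrt{52} = 2 \sqrt{13} \approx 7.2111$)
$\left(4 + 0\right) 1 G{\left(-1,-4 \right)} H = \left(4 + 0\right) 1 \left(4 + 2 \left(-1\right)\right) 2 \sqrt{13} = 4 \cdot 1 \left(4 - 2\right) 2 \sqrt{13} = 4 \cdot 2 \cdot 2 \sqrt{13} = 4 \cdot 4 \sqrt{13} = 16 \sqrt{13}$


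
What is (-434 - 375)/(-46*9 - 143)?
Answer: 809/557 ≈ 1.4524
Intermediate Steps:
(-434 - 375)/(-46*9 - 143) = -809/(-414 - 143) = -809/(-557) = -809*(-1/557) = 809/557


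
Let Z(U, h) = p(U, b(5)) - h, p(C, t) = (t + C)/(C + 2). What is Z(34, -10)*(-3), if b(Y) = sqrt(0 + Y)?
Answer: -197/6 - sqrt(5)/12 ≈ -33.020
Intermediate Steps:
b(Y) = sqrt(Y)
p(C, t) = (C + t)/(2 + C)
Z(U, h) = -h + (U + sqrt(5))/(2 + U) (Z(U, h) = (U + sqrt(5))/(2 + U) - h = -h + (U + sqrt(5))/(2 + U))
Z(34, -10)*(-3) = ((34 + sqrt(5) - 1*(-10)*(2 + 34))/(2 + 34))*(-3) = ((34 + sqrt(5) - 1*(-10)*36)/36)*(-3) = ((34 + sqrt(5) + 360)/36)*(-3) = ((394 + sqrt(5))/36)*(-3) = (197/18 + sqrt(5)/36)*(-3) = -197/6 - sqrt(5)/12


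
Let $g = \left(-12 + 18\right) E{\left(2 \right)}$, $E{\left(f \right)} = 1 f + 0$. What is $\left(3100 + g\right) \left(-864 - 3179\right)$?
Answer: $-12581816$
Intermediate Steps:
$E{\left(f \right)} = f$ ($E{\left(f \right)} = f + 0 = f$)
$g = 12$ ($g = \left(-12 + 18\right) 2 = 6 \cdot 2 = 12$)
$\left(3100 + g\right) \left(-864 - 3179\right) = \left(3100 + 12\right) \left(-864 - 3179\right) = 3112 \left(-864 - 3179\right) = 3112 \left(-4043\right) = -12581816$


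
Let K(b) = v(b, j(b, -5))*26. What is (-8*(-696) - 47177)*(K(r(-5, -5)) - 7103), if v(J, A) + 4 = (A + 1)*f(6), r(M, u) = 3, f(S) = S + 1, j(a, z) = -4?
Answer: 322594577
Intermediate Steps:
f(S) = 1 + S
v(J, A) = 3 + 7*A (v(J, A) = -4 + (A + 1)*(1 + 6) = -4 + (1 + A)*7 = -4 + (7 + 7*A) = 3 + 7*A)
K(b) = -650 (K(b) = (3 + 7*(-4))*26 = (3 - 28)*26 = -25*26 = -650)
(-8*(-696) - 47177)*(K(r(-5, -5)) - 7103) = (-8*(-696) - 47177)*(-650 - 7103) = (5568 - 47177)*(-7753) = -41609*(-7753) = 322594577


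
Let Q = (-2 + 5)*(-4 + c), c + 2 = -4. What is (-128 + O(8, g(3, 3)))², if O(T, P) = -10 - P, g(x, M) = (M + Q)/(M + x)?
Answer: 71289/4 ≈ 17822.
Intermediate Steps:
c = -6 (c = -2 - 4 = -6)
Q = -30 (Q = (-2 + 5)*(-4 - 6) = 3*(-10) = -30)
g(x, M) = (-30 + M)/(M + x) (g(x, M) = (M - 30)/(M + x) = (-30 + M)/(M + x))
(-128 + O(8, g(3, 3)))² = (-128 + (-10 - (-30 + 3)/(3 + 3)))² = (-128 + (-10 - (-27)/6))² = (-128 + (-10 - 1*(-9/2)))² = (-128 + (-10 + 9/2))² = (-128 - 11/2)² = (-267/2)² = 71289/4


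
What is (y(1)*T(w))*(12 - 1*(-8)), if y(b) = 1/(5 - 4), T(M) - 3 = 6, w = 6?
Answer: 180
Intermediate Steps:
T(M) = 9 (T(M) = 3 + 6 = 9)
y(b) = 1 (y(b) = 1/1 = 1)
(y(1)*T(w))*(12 - 1*(-8)) = (1*9)*(12 - 1*(-8)) = 9*(12 + 8) = 9*20 = 180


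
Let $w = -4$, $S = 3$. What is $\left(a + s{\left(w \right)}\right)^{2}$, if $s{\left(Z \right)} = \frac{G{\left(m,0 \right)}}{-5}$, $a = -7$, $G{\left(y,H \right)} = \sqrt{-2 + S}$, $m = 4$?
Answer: $\frac{1296}{25} \approx 51.84$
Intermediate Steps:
$G{\left(y,H \right)} = 1$ ($G{\left(y,H \right)} = \sqrt{-2 + 3} = \sqrt{1} = 1$)
$s{\left(Z \right)} = - \frac{1}{5}$ ($s{\left(Z \right)} = 1 \frac{1}{-5} = 1 \left(- \frac{1}{5}\right) = - \frac{1}{5}$)
$\left(a + s{\left(w \right)}\right)^{2} = \left(-7 - \frac{1}{5}\right)^{2} = \left(- \frac{36}{5}\right)^{2} = \frac{1296}{25}$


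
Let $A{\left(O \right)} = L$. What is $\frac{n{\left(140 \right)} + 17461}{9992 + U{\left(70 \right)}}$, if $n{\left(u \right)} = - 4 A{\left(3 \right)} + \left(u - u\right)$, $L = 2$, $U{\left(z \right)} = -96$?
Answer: $\frac{17453}{9896} \approx 1.7636$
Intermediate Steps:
$A{\left(O \right)} = 2$
$n{\left(u \right)} = -8$ ($n{\left(u \right)} = \left(-4\right) 2 + \left(u - u\right) = -8 + 0 = -8$)
$\frac{n{\left(140 \right)} + 17461}{9992 + U{\left(70 \right)}} = \frac{-8 + 17461}{9992 - 96} = \frac{17453}{9896}$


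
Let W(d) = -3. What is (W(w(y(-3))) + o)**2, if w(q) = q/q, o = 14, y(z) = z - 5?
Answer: 121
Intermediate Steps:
y(z) = -5 + z
w(q) = 1
(W(w(y(-3))) + o)**2 = (-3 + 14)**2 = 11**2 = 121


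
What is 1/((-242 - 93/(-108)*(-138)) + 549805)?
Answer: 6/3296665 ≈ 1.8200e-6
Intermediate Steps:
1/((-242 - 93/(-108)*(-138)) + 549805) = 1/((-242 - 93*(-1/108)*(-138)) + 549805) = 1/((-242 + (31/36)*(-138)) + 549805) = 1/((-242 - 713/6) + 549805) = 1/(-2165/6 + 549805) = 1/(3296665/6) = 6/3296665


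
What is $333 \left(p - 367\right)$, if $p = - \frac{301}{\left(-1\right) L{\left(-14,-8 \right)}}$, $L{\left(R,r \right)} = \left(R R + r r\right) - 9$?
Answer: $- \frac{30574728}{251} \approx -1.2181 \cdot 10^{5}$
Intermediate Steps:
$L{\left(R,r \right)} = -9 + R^{2} + r^{2}$ ($L{\left(R,r \right)} = \left(R^{2} + r^{2}\right) - 9 = -9 + R^{2} + r^{2}$)
$p = \frac{301}{251}$ ($p = - \frac{301}{\left(-1\right) \left(-9 + \left(-14\right)^{2} + \left(-8\right)^{2}\right)} = - \frac{301}{\left(-1\right) \left(-9 + 196 + 64\right)} = - \frac{301}{\left(-1\right) 251} = - \frac{301}{-251} = \left(-301\right) \left(- \frac{1}{251}\right) = \frac{301}{251} \approx 1.1992$)
$333 \left(p - 367\right) = 333 \left(\frac{301}{251} - 367\right) = 333 \left(- \frac{91816}{251}\right) = - \frac{30574728}{251}$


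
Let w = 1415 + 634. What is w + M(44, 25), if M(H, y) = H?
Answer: 2093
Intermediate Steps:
w = 2049
w + M(44, 25) = 2049 + 44 = 2093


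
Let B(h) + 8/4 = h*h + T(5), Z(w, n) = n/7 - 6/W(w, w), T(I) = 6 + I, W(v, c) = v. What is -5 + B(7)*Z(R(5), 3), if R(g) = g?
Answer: -1741/35 ≈ -49.743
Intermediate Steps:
Z(w, n) = -6/w + n/7 (Z(w, n) = n/7 - 6/w = -6/w + n/7)
B(h) = 9 + h**2 (B(h) = -2 + (h*h + (6 + 5)) = -2 + (h**2 + 11) = -2 + (11 + h**2) = 9 + h**2)
-5 + B(7)*Z(R(5), 3) = -5 + (9 + 7**2)*(-6/5 + (1/7)*3) = -5 + (9 + 49)*(-6*1/5 + 3/7) = -5 + 58*(-6/5 + 3/7) = -5 + 58*(-27/35) = -5 - 1566/35 = -1741/35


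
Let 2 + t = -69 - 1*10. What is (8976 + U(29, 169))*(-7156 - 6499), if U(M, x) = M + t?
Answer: -121857220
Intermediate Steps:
t = -81 (t = -2 + (-69 - 1*10) = -2 + (-69 - 10) = -2 - 79 = -81)
U(M, x) = -81 + M (U(M, x) = M - 81 = -81 + M)
(8976 + U(29, 169))*(-7156 - 6499) = (8976 + (-81 + 29))*(-7156 - 6499) = (8976 - 52)*(-13655) = 8924*(-13655) = -121857220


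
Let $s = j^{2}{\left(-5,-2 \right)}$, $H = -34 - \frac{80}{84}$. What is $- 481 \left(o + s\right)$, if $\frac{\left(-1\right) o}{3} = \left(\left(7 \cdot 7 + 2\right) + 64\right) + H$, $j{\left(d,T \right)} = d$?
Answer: $\frac{724386}{7} \approx 1.0348 \cdot 10^{5}$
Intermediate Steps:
$H = - \frac{734}{21}$ ($H = -34 - 80 \cdot \frac{1}{84} = -34 - \frac{20}{21} = - \frac{734}{21} \approx -34.952$)
$s = 25$ ($s = \left(-5\right)^{2} = 25$)
$o = - \frac{1681}{7}$ ($o = - 3 \left(\left(\left(7 \cdot 7 + 2\right) + 64\right) - \frac{734}{21}\right) = - 3 \left(\left(\left(49 + 2\right) + 64\right) - \frac{734}{21}\right) = - 3 \left(\left(51 + 64\right) - \frac{734}{21}\right) = - 3 \left(115 - \frac{734}{21}\right) = \left(-3\right) \frac{1681}{21} = - \frac{1681}{7} \approx -240.14$)
$- 481 \left(o + s\right) = - 481 \left(- \frac{1681}{7} + 25\right) = \left(-481\right) \left(- \frac{1506}{7}\right) = \frac{724386}{7}$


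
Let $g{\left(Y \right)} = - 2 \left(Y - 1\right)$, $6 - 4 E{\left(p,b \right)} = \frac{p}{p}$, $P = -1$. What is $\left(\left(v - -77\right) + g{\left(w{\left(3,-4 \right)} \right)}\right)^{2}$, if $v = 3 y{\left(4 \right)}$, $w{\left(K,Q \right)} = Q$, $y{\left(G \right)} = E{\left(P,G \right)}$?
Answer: $\frac{131769}{16} \approx 8235.6$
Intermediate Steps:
$E{\left(p,b \right)} = \frac{5}{4}$ ($E{\left(p,b \right)} = \frac{3}{2} - \frac{p \frac{1}{p}}{4} = \frac{3}{2} - \frac{1}{4} = \frac{5}{4}$)
$y{\left(G \right)} = \frac{5}{4}$
$g{\left(Y \right)} = 2 - 2 Y$ ($g{\left(Y \right)} = - 2 \left(-1 + Y\right) = 2 - 2 Y$)
$v = \frac{15}{4}$ ($v = 3 \cdot \frac{5}{4} = \frac{15}{4} \approx 3.75$)
$\left(\left(v - -77\right) + g{\left(w{\left(3,-4 \right)} \right)}\right)^{2} = \left(\left(\frac{15}{4} - -77\right) + \left(2 - -8\right)\right)^{2} = \left(\left(\frac{15}{4} + 77\right) + \left(2 + 8\right)\right)^{2} = \left(\frac{323}{4} + 10\right)^{2} = \left(\frac{363}{4}\right)^{2} = \frac{131769}{16}$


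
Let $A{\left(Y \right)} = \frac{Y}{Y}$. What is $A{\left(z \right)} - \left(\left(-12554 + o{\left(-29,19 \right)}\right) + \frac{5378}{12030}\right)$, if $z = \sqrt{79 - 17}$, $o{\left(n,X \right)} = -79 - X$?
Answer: $\frac{76105106}{6015} \approx 12653.0$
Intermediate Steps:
$z = \sqrt{62} \approx 7.874$
$A{\left(Y \right)} = 1$
$A{\left(z \right)} - \left(\left(-12554 + o{\left(-29,19 \right)}\right) + \frac{5378}{12030}\right) = 1 - \left(\left(-12554 - 98\right) + \frac{5378}{12030}\right) = 1 - \left(\left(-12554 - 98\right) + 5378 \cdot \frac{1}{12030}\right) = 1 - \left(\left(-12554 - 98\right) + \frac{2689}{6015}\right) = 1 - \left(-12652 + \frac{2689}{6015}\right) = 1 - - \frac{76099091}{6015} = 1 + \frac{76099091}{6015} = \frac{76105106}{6015}$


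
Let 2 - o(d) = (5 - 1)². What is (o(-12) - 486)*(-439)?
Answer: 219500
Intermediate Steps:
o(d) = -14 (o(d) = 2 - (5 - 1)² = 2 - 1*4² = 2 - 1*16 = 2 - 16 = -14)
(o(-12) - 486)*(-439) = (-14 - 486)*(-439) = -500*(-439) = 219500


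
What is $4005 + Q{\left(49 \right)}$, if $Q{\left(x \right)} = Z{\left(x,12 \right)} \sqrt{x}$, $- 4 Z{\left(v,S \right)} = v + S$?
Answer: $\frac{15593}{4} \approx 3898.3$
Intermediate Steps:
$Z{\left(v,S \right)} = - \frac{S}{4} - \frac{v}{4}$ ($Z{\left(v,S \right)} = - \frac{v + S}{4} = - \frac{S + v}{4} = - \frac{S}{4} - \frac{v}{4}$)
$Q{\left(x \right)} = \sqrt{x} \left(-3 - \frac{x}{4}\right)$ ($Q{\left(x \right)} = \left(\left(- \frac{1}{4}\right) 12 - \frac{x}{4}\right) \sqrt{x} = \left(-3 - \frac{x}{4}\right) \sqrt{x} = \sqrt{x} \left(-3 - \frac{x}{4}\right)$)
$4005 + Q{\left(49 \right)} = 4005 + \frac{\sqrt{49} \left(-12 - 49\right)}{4} = 4005 + \frac{1}{4} \cdot 7 \left(-12 - 49\right) = 4005 + \frac{1}{4} \cdot 7 \left(-61\right) = 4005 - \frac{427}{4} = \frac{15593}{4}$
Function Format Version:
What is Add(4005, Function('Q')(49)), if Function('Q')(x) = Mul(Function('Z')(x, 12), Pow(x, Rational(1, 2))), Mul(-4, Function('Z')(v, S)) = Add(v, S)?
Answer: Rational(15593, 4) ≈ 3898.3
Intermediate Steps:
Function('Z')(v, S) = Add(Mul(Rational(-1, 4), S), Mul(Rational(-1, 4), v)) (Function('Z')(v, S) = Mul(Rational(-1, 4), Add(v, S)) = Mul(Rational(-1, 4), Add(S, v)) = Add(Mul(Rational(-1, 4), S), Mul(Rational(-1, 4), v)))
Function('Q')(x) = Mul(Pow(x, Rational(1, 2)), Add(-3, Mul(Rational(-1, 4), x))) (Function('Q')(x) = Mul(Add(Mul(Rational(-1, 4), 12), Mul(Rational(-1, 4), x)), Pow(x, Rational(1, 2))) = Mul(Add(-3, Mul(Rational(-1, 4), x)), Pow(x, Rational(1, 2))) = Mul(Pow(x, Rational(1, 2)), Add(-3, Mul(Rational(-1, 4), x))))
Add(4005, Function('Q')(49)) = Add(4005, Mul(Rational(1, 4), Pow(49, Rational(1, 2)), Add(-12, Mul(-1, 49)))) = Add(4005, Mul(Rational(1, 4), 7, Add(-12, -49))) = Add(4005, Mul(Rational(1, 4), 7, -61)) = Add(4005, Rational(-427, 4)) = Rational(15593, 4)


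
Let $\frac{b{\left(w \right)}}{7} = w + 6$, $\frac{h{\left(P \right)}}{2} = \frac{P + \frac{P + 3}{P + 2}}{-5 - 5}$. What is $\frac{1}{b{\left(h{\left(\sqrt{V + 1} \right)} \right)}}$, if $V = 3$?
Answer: $\frac{20}{749} \approx 0.026702$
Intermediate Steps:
$h{\left(P \right)} = - \frac{P}{5} - \frac{3 + P}{5 \left(2 + P\right)}$ ($h{\left(P \right)} = 2 \frac{P + \frac{P + 3}{P + 2}}{-5 - 5} = 2 \frac{P + \frac{3 + P}{2 + P}}{-10} = 2 \left(P + \frac{3 + P}{2 + P}\right) \left(- \frac{1}{10}\right) = 2 \left(- \frac{P}{10} - \frac{3 + P}{10 \left(2 + P\right)}\right) = - \frac{P}{5} - \frac{3 + P}{5 \left(2 + P\right)}$)
$b{\left(w \right)} = 42 + 7 w$ ($b{\left(w \right)} = 7 \left(w + 6\right) = 7 \left(6 + w\right) = 42 + 7 w$)
$\frac{1}{b{\left(h{\left(\sqrt{V + 1} \right)} \right)}} = \frac{1}{42 + 7 \frac{-3 - \left(\sqrt{3 + 1}\right)^{2} - 3 \sqrt{3 + 1}}{5 \left(2 + \sqrt{3 + 1}\right)}} = \frac{1}{42 + 7 \frac{-3 - \left(\sqrt{4}\right)^{2} - 3 \sqrt{4}}{5 \left(2 + \sqrt{4}\right)}} = \frac{1}{42 + 7 \frac{-3 - 2^{2} - 6}{5 \left(2 + 2\right)}} = \frac{1}{42 + 7 \frac{-3 - 4 - 6}{5 \cdot 4}} = \frac{1}{42 + 7 \cdot \frac{1}{5} \cdot \frac{1}{4} \left(-3 - 4 - 6\right)} = \frac{1}{42 + 7 \cdot \frac{1}{5} \cdot \frac{1}{4} \left(-13\right)} = \frac{1}{42 + 7 \left(- \frac{13}{20}\right)} = \frac{1}{42 - \frac{91}{20}} = \frac{1}{\frac{749}{20}} = \frac{20}{749}$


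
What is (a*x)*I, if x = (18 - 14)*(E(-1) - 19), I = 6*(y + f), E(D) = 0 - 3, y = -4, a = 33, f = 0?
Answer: 69696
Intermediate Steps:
E(D) = -3
I = -24 (I = 6*(-4 + 0) = 6*(-4) = -24)
x = -88 (x = (18 - 14)*(-3 - 19) = 4*(-22) = -88)
(a*x)*I = (33*(-88))*(-24) = -2904*(-24) = 69696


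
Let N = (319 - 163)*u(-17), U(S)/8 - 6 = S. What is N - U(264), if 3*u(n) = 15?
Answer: -1380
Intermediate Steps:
U(S) = 48 + 8*S
u(n) = 5 (u(n) = (1/3)*15 = 5)
N = 780 (N = (319 - 163)*5 = 156*5 = 780)
N - U(264) = 780 - (48 + 8*264) = 780 - (48 + 2112) = 780 - 1*2160 = 780 - 2160 = -1380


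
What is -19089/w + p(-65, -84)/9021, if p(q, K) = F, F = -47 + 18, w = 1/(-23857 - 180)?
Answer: 4139216325124/9021 ≈ 4.5884e+8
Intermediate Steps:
w = -1/24037 (w = 1/(-24037) = -1/24037 ≈ -4.1603e-5)
F = -29
p(q, K) = -29
-19089/w + p(-65, -84)/9021 = -19089/(-1/24037) - 29/9021 = -19089*(-24037) - 29*1/9021 = 458842293 - 29/9021 = 4139216325124/9021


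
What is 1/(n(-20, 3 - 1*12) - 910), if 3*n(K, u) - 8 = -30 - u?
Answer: -3/2743 ≈ -0.0010937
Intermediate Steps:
n(K, u) = -22/3 - u/3 (n(K, u) = 8/3 + (-30 - u)/3 = 8/3 + (-10 - u/3) = -22/3 - u/3)
1/(n(-20, 3 - 1*12) - 910) = 1/((-22/3 - (3 - 1*12)/3) - 910) = 1/((-22/3 - (3 - 12)/3) - 910) = 1/((-22/3 - ⅓*(-9)) - 910) = 1/((-22/3 + 3) - 910) = 1/(-13/3 - 910) = 1/(-2743/3) = -3/2743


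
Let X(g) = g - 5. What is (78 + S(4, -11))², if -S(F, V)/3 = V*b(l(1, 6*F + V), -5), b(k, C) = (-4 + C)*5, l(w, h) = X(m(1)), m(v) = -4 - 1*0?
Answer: 1979649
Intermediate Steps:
m(v) = -4 (m(v) = -4 + 0 = -4)
X(g) = -5 + g
l(w, h) = -9 (l(w, h) = -5 - 4 = -9)
b(k, C) = -20 + 5*C
S(F, V) = 135*V (S(F, V) = -3*V*(-20 + 5*(-5)) = -3*V*(-20 - 25) = -3*V*(-45) = -(-135)*V = 135*V)
(78 + S(4, -11))² = (78 + 135*(-11))² = (78 - 1485)² = (-1407)² = 1979649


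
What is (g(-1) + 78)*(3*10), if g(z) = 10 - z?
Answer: 2670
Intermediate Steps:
(g(-1) + 78)*(3*10) = ((10 - 1*(-1)) + 78)*(3*10) = ((10 + 1) + 78)*30 = (11 + 78)*30 = 89*30 = 2670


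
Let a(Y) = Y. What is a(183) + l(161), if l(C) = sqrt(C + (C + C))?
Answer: 183 + sqrt(483) ≈ 204.98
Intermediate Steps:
l(C) = sqrt(3)*sqrt(C) (l(C) = sqrt(C + 2*C) = sqrt(3*C) = sqrt(3)*sqrt(C))
a(183) + l(161) = 183 + sqrt(3)*sqrt(161) = 183 + sqrt(483)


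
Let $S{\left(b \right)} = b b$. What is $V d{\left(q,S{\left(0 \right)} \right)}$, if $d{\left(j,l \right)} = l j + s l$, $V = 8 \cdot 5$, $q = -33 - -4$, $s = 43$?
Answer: $0$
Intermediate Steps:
$S{\left(b \right)} = b^{2}$
$q = -29$ ($q = -33 + 4 = -29$)
$V = 40$
$d{\left(j,l \right)} = 43 l + j l$ ($d{\left(j,l \right)} = l j + 43 l = j l + 43 l = 43 l + j l$)
$V d{\left(q,S{\left(0 \right)} \right)} = 40 \cdot 0^{2} \left(43 - 29\right) = 40 \cdot 0 \cdot 14 = 40 \cdot 0 = 0$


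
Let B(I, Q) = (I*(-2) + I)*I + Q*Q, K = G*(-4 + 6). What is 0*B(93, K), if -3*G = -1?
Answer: 0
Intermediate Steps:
G = ⅓ (G = -⅓*(-1) = ⅓ ≈ 0.33333)
K = ⅔ (K = (-4 + 6)/3 = (⅓)*2 = ⅔ ≈ 0.66667)
B(I, Q) = Q² - I² (B(I, Q) = (-2*I + I)*I + Q² = (-I)*I + Q² = -I² + Q² = Q² - I²)
0*B(93, K) = 0*((⅔)² - 1*93²) = 0*(4/9 - 1*8649) = 0*(4/9 - 8649) = 0*(-77837/9) = 0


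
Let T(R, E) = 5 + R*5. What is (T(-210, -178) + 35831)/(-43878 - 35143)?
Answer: -34786/79021 ≈ -0.44021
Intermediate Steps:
T(R, E) = 5 + 5*R
(T(-210, -178) + 35831)/(-43878 - 35143) = ((5 + 5*(-210)) + 35831)/(-43878 - 35143) = ((5 - 1050) + 35831)/(-79021) = (-1045 + 35831)*(-1/79021) = 34786*(-1/79021) = -34786/79021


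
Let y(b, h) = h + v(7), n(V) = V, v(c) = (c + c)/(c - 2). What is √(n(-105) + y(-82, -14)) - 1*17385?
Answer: -17385 + I*√2905/5 ≈ -17385.0 + 10.78*I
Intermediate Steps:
v(c) = 2*c/(-2 + c) (v(c) = (2*c)/(-2 + c) = 2*c/(-2 + c))
y(b, h) = 14/5 + h (y(b, h) = h + 2*7/(-2 + 7) = h + 2*7/5 = h + 2*7*(⅕) = h + 14/5 = 14/5 + h)
√(n(-105) + y(-82, -14)) - 1*17385 = √(-105 + (14/5 - 14)) - 1*17385 = √(-105 - 56/5) - 17385 = √(-581/5) - 17385 = I*√2905/5 - 17385 = -17385 + I*√2905/5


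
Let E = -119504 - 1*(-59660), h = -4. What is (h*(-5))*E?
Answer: -1196880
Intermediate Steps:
E = -59844 (E = -119504 + 59660 = -59844)
(h*(-5))*E = -4*(-5)*(-59844) = 20*(-59844) = -1196880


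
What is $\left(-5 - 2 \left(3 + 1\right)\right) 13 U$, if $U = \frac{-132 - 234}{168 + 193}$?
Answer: $\frac{61854}{361} \approx 171.34$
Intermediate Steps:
$U = - \frac{366}{361} \approx -1.0139$
$\left(-5 - 2 \left(3 + 1\right)\right) 13 U = \left(-5 - 2 \left(3 + 1\right)\right) 13 \left(- \frac{366}{361}\right) = \left(-5 - 8\right) 13 \left(- \frac{366}{361}\right) = \left(-13\right) 13 \left(- \frac{366}{361}\right) = \left(-169\right) \left(- \frac{366}{361}\right) = \frac{61854}{361}$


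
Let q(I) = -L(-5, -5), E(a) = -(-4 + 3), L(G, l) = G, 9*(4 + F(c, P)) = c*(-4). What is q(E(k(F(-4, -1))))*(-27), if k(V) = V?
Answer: -135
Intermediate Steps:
F(c, P) = -4 - 4*c/9 (F(c, P) = -4 + (c*(-4))/9 = -4 + (-4*c)/9 = -4 - 4*c/9)
E(a) = 1 (E(a) = -1*(-1) = 1)
q(I) = 5 (q(I) = -1*(-5) = 5)
q(E(k(F(-4, -1))))*(-27) = 5*(-27) = -135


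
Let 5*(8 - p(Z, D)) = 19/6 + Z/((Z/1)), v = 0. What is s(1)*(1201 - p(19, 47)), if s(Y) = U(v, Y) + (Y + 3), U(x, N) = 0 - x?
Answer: 14326/3 ≈ 4775.3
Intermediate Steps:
U(x, N) = -x
p(Z, D) = 43/6 (p(Z, D) = 8 - (19/6 + Z/((Z/1)))/5 = 8 - (19*(1/6) + Z/((Z*1)))/5 = 8 - (19/6 + Z/Z)/5 = 8 - (19/6 + 1)/5 = 8 - 1/5*25/6 = 8 - 5/6 = 43/6)
s(Y) = 3 + Y (s(Y) = -1*0 + (Y + 3) = 0 + (3 + Y) = 3 + Y)
s(1)*(1201 - p(19, 47)) = (3 + 1)*(1201 - 1*43/6) = 4*(1201 - 43/6) = 4*(7163/6) = 14326/3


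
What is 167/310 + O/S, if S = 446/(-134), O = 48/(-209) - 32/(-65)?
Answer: 77455/168454 ≈ 0.45980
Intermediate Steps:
O = 3568/13585 (O = 48*(-1/209) - 32*(-1/65) = -48/209 + 32/65 = 3568/13585 ≈ 0.26264)
S = -223/67 (S = 446*(-1/134) = -223/67 ≈ -3.3284)
167/310 + O/S = 167/310 + 3568/(13585*(-223/67)) = 167*(1/310) + (3568/13585)*(-67/223) = 167/310 - 1072/13585 = 77455/168454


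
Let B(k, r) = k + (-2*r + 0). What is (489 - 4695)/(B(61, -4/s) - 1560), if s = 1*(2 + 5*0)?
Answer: 4206/1495 ≈ 2.8134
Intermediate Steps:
s = 2 (s = 1*(2 + 0) = 1*2 = 2)
B(k, r) = k - 2*r
(489 - 4695)/(B(61, -4/s) - 1560) = (489 - 4695)/((61 - (-8)/2) - 1560) = -4206/((61 - (-8)/2) - 1560) = -4206/((61 - 2*(-2)) - 1560) = -4206/((61 + 4) - 1560) = -4206/(65 - 1560) = -4206/(-1495) = -4206*(-1/1495) = 4206/1495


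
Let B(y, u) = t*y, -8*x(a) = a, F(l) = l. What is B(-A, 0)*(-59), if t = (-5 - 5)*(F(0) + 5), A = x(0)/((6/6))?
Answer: 0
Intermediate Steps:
x(a) = -a/8
A = 0 (A = (-⅛*0)/((6/6)) = 0/((6*(⅙))) = 0/1 = 0*1 = 0)
t = -50 (t = (-5 - 5)*(0 + 5) = -10*5 = -50)
B(y, u) = -50*y
B(-A, 0)*(-59) = -(-50)*0*(-59) = -50*0*(-59) = 0*(-59) = 0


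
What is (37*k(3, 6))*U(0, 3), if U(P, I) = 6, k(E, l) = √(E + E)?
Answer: 222*√6 ≈ 543.79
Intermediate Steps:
k(E, l) = √2*√E (k(E, l) = √(2*E) = √2*√E)
(37*k(3, 6))*U(0, 3) = (37*(√2*√3))*6 = (37*√6)*6 = 222*√6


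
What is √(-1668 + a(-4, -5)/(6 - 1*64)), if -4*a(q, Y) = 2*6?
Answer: 3*I*√623442/58 ≈ 40.841*I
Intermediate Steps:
a(q, Y) = -3 (a(q, Y) = -6/2 = -¼*12 = -3)
√(-1668 + a(-4, -5)/(6 - 1*64)) = √(-1668 - 3/(6 - 1*64)) = √(-1668 - 3/(6 - 64)) = √(-1668 - 3/(-58)) = √(-1668 - 3*(-1/58)) = √(-1668 + 3/58) = √(-96741/58) = 3*I*√623442/58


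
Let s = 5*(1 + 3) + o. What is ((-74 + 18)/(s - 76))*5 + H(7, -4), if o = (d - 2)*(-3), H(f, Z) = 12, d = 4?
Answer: 512/31 ≈ 16.516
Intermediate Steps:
o = -6 (o = (4 - 2)*(-3) = 2*(-3) = -6)
s = 14 (s = 5*(1 + 3) - 6 = 5*4 - 6 = 20 - 6 = 14)
((-74 + 18)/(s - 76))*5 + H(7, -4) = ((-74 + 18)/(14 - 76))*5 + 12 = -56/(-62)*5 + 12 = -56*(-1/62)*5 + 12 = (28/31)*5 + 12 = 140/31 + 12 = 512/31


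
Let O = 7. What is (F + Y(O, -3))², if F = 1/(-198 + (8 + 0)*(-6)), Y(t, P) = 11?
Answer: 7317025/60516 ≈ 120.91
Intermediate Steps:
F = -1/246 (F = 1/(-198 + 8*(-6)) = 1/(-198 - 48) = 1/(-246) = -1/246 ≈ -0.0040650)
(F + Y(O, -3))² = (-1/246 + 11)² = (2705/246)² = 7317025/60516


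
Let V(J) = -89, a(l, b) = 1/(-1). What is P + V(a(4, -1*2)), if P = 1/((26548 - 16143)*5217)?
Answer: -4831176764/54282885 ≈ -89.000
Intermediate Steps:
a(l, b) = -1
P = 1/54282885 (P = (1/5217)/10405 = (1/10405)*(1/5217) = 1/54282885 ≈ 1.8422e-8)
P + V(a(4, -1*2)) = 1/54282885 - 89 = -4831176764/54282885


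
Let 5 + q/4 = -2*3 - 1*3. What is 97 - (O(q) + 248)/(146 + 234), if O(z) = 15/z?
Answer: 2050287/21280 ≈ 96.348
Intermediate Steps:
q = -56 (q = -20 + 4*(-2*3 - 1*3) = -20 + 4*(-6 - 3) = -20 + 4*(-9) = -20 - 36 = -56)
97 - (O(q) + 248)/(146 + 234) = 97 - (15/(-56) + 248)/(146 + 234) = 97 - (15*(-1/56) + 248)/380 = 97 - (-15/56 + 248)/380 = 97 - 13873/(56*380) = 97 - 1*13873/21280 = 97 - 13873/21280 = 2050287/21280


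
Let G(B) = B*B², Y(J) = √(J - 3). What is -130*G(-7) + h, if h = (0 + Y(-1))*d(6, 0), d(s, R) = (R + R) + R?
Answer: 44590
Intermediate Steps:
d(s, R) = 3*R (d(s, R) = 2*R + R = 3*R)
Y(J) = √(-3 + J)
h = 0 (h = (0 + √(-3 - 1))*(3*0) = (0 + √(-4))*0 = (0 + 2*I)*0 = (2*I)*0 = 0)
G(B) = B³
-130*G(-7) + h = -130*(-7)³ + 0 = -130*(-343) + 0 = 44590 + 0 = 44590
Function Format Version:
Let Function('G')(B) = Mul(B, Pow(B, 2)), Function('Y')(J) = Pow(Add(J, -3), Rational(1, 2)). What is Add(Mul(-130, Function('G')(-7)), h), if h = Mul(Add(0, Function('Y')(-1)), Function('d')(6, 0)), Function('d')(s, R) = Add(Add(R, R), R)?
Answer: 44590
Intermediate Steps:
Function('d')(s, R) = Mul(3, R) (Function('d')(s, R) = Add(Mul(2, R), R) = Mul(3, R))
Function('Y')(J) = Pow(Add(-3, J), Rational(1, 2))
h = 0 (h = Mul(Add(0, Pow(Add(-3, -1), Rational(1, 2))), Mul(3, 0)) = Mul(Add(0, Pow(-4, Rational(1, 2))), 0) = Mul(Add(0, Mul(2, I)), 0) = Mul(Mul(2, I), 0) = 0)
Function('G')(B) = Pow(B, 3)
Add(Mul(-130, Function('G')(-7)), h) = Add(Mul(-130, Pow(-7, 3)), 0) = Add(Mul(-130, -343), 0) = Add(44590, 0) = 44590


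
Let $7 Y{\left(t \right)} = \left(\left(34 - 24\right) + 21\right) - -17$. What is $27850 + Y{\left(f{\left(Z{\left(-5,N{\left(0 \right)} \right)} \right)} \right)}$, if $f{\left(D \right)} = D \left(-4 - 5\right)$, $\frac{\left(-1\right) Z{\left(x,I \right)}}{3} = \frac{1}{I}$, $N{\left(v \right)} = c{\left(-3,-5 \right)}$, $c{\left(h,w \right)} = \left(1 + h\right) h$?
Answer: $\frac{194998}{7} \approx 27857.0$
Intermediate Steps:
$c{\left(h,w \right)} = h \left(1 + h\right)$
$N{\left(v \right)} = 6$ ($N{\left(v \right)} = - 3 \left(1 - 3\right) = \left(-3\right) \left(-2\right) = 6$)
$Z{\left(x,I \right)} = - \frac{3}{I}$
$f{\left(D \right)} = - 9 D$ ($f{\left(D \right)} = D \left(-9\right) = - 9 D$)
$Y{\left(t \right)} = \frac{48}{7}$ ($Y{\left(t \right)} = \frac{\left(\left(34 - 24\right) + 21\right) - -17}{7} = \frac{\left(10 + 21\right) + 17}{7} = \frac{31 + 17}{7} = \frac{1}{7} \cdot 48 = \frac{48}{7}$)
$27850 + Y{\left(f{\left(Z{\left(-5,N{\left(0 \right)} \right)} \right)} \right)} = 27850 + \frac{48}{7} = \frac{194998}{7}$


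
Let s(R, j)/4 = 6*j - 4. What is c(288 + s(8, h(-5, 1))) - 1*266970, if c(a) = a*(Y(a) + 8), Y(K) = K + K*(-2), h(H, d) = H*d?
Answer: -288858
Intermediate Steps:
Y(K) = -K (Y(K) = K - 2*K = -K)
s(R, j) = -16 + 24*j (s(R, j) = 4*(6*j - 4) = 4*(-4 + 6*j) = -16 + 24*j)
c(a) = a*(8 - a) (c(a) = a*(-a + 8) = a*(8 - a))
c(288 + s(8, h(-5, 1))) - 1*266970 = (288 + (-16 + 24*(-5*1)))*(8 - (288 + (-16 + 24*(-5*1)))) - 1*266970 = (288 + (-16 + 24*(-5)))*(8 - (288 + (-16 + 24*(-5)))) - 266970 = (288 + (-16 - 120))*(8 - (288 + (-16 - 120))) - 266970 = (288 - 136)*(8 - (288 - 136)) - 266970 = 152*(8 - 1*152) - 266970 = 152*(8 - 152) - 266970 = 152*(-144) - 266970 = -21888 - 266970 = -288858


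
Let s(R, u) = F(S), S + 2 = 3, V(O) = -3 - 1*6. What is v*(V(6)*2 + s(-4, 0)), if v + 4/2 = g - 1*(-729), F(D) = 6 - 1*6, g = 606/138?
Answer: -302796/23 ≈ -13165.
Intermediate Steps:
V(O) = -9 (V(O) = -3 - 6 = -9)
g = 101/23 (g = 606*(1/138) = 101/23 ≈ 4.3913)
S = 1 (S = -2 + 3 = 1)
F(D) = 0 (F(D) = 6 - 6 = 0)
v = 16822/23 (v = -2 + (101/23 - 1*(-729)) = -2 + (101/23 + 729) = -2 + 16868/23 = 16822/23 ≈ 731.39)
s(R, u) = 0
v*(V(6)*2 + s(-4, 0)) = 16822*(-9*2 + 0)/23 = 16822*(-18 + 0)/23 = (16822/23)*(-18) = -302796/23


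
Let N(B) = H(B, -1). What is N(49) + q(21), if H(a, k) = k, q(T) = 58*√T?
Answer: -1 + 58*√21 ≈ 264.79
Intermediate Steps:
N(B) = -1
N(49) + q(21) = -1 + 58*√21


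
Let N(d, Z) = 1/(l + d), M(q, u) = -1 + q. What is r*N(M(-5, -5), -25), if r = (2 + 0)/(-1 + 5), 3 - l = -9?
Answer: 1/12 ≈ 0.083333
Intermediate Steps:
l = 12 (l = 3 - 1*(-9) = 3 + 9 = 12)
r = 1/2 (r = 2/4 = 2*(1/4) = 1/2 ≈ 0.50000)
N(d, Z) = 1/(12 + d)
r*N(M(-5, -5), -25) = 1/(2*(12 + (-1 - 5))) = 1/(2*(12 - 6)) = (1/2)/6 = (1/2)*(1/6) = 1/12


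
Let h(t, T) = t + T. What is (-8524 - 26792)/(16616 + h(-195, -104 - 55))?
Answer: -17658/8131 ≈ -2.1717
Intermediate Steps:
h(t, T) = T + t
(-8524 - 26792)/(16616 + h(-195, -104 - 55)) = (-8524 - 26792)/(16616 + ((-104 - 55) - 195)) = -35316/(16616 + (-159 - 195)) = -35316/(16616 - 354) = -35316/16262 = -35316*1/16262 = -17658/8131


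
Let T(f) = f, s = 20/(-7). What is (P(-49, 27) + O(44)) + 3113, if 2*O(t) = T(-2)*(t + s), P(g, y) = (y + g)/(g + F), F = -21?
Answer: 107526/35 ≈ 3072.2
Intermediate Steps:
s = -20/7 (s = 20*(-⅐) = -20/7 ≈ -2.8571)
P(g, y) = (g + y)/(-21 + g) (P(g, y) = (y + g)/(g - 21) = (g + y)/(-21 + g))
O(t) = 20/7 - t (O(t) = (-2*(t - 20/7))/2 = (-2*(-20/7 + t))/2 = (40/7 - 2*t)/2 = 20/7 - t)
(P(-49, 27) + O(44)) + 3113 = ((-49 + 27)/(-21 - 49) + (20/7 - 1*44)) + 3113 = (-22/(-70) + (20/7 - 44)) + 3113 = (-1/70*(-22) - 288/7) + 3113 = (11/35 - 288/7) + 3113 = -1429/35 + 3113 = 107526/35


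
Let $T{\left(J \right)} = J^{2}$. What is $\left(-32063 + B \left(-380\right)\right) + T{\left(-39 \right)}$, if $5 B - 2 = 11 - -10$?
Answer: $-32290$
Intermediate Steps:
$B = \frac{23}{5}$ ($B = \frac{2}{5} + \frac{11 - -10}{5} = \frac{2}{5} + \frac{11 + 10}{5} = \frac{2}{5} + \frac{1}{5} \cdot 21 = \frac{2}{5} + \frac{21}{5} = \frac{23}{5} \approx 4.6$)
$\left(-32063 + B \left(-380\right)\right) + T{\left(-39 \right)} = \left(-32063 + \frac{23}{5} \left(-380\right)\right) + \left(-39\right)^{2} = \left(-32063 - 1748\right) + 1521 = -33811 + 1521 = -32290$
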